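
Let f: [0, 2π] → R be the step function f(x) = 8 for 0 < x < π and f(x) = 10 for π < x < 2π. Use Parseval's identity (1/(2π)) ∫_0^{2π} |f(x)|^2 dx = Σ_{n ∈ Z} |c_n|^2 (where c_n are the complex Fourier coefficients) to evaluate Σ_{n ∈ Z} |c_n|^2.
Σ |c_n|^2 = 82

Parseval equates the L^2 energy of f (normalised by 1/(2π)) with the ℓ^2 sum of its Fourier coefficients: (1/(2π)) ∫_0^{2π} |f|^2 = Σ |c_n|^2.
Compute the left side: (1/(2π)) [∫_0^π 8^2 dx + ∫_π^{2π} 10^2 dx] = (1/(2π)) · (64π + 100π) = (64 + 100)/2 = 82.
So Σ_{n ∈ Z} |c_n|^2 = 82.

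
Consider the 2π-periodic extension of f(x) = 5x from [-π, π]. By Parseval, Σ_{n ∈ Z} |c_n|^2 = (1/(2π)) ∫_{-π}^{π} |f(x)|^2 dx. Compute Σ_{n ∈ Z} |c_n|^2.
Σ |c_n|^2 = 25π^2/3

Expand and integrate term by term over [-π, π]:
  ∫ (5x)^2 dx = 25·(2π^3/3); ∫ 2·5·(0)·x dx = 0 (odd integrand); ∫ 0^2 dx = 0·2π.
So (1/(2π)) ∫_{-π}^{π} (5x)^2 dx = 25π^2/3 + 0 = 25π^2/3.
Parseval ⇒ Σ |c_n|^2 = 25π^2/3.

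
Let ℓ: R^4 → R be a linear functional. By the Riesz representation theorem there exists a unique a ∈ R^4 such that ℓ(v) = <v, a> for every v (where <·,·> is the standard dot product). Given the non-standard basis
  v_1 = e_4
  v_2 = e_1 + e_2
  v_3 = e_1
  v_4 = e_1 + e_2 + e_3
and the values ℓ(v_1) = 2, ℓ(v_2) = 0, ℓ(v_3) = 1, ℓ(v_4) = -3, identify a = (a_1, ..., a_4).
a = (1, -1, -3, 2)

Write a = (a_1, ..., a_4) in the standard basis. For each basis vector v_i, ℓ(v_i) = <v_i, a> is a linear equation in the a_j's. Collect the n equations into a matrix system V a = ℓ, where row i of V is v_i (expressed in the standard basis). Since V is invertible (lower-triangular with 1s on the diagonal, up to permutation), solve by back-substitution:
  V =
[[0, 0, 0, 1],
 [1, 1, 0, 0],
 [1, 0, 0, 0],
 [1, 1, 1, 0]]
  V a = (2, 0, 1, -3)
Solving gives a = (1, -1, -3, 2).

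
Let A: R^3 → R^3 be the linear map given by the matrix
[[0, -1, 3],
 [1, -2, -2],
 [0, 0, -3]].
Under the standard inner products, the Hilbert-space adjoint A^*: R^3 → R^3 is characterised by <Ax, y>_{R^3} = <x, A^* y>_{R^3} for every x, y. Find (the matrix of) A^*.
A^* = A^T =
[[0, 1, 0],
 [-1, -2, 0],
 [3, -2, -3]]

For real matrices with standard dot products, the defining identity <Ax, y> = <x, A^* y> gives (Ax)^T y = x^T (A^*) y, i.e. x^T A^T y = x^T (A^*) y. Since this holds for all x, y, we must have A^* = A^T. Therefore
A^* =
[[0, 1, 0],
 [-1, -2, 0],
 [3, -2, -3]].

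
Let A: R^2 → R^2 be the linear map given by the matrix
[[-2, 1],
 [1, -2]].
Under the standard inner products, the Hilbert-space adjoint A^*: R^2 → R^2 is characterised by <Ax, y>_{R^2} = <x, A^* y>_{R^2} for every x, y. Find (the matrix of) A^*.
A^* = A^T =
[[-2, 1],
 [1, -2]]

For real matrices with standard dot products, the defining identity <Ax, y> = <x, A^* y> gives (Ax)^T y = x^T (A^*) y, i.e. x^T A^T y = x^T (A^*) y. Since this holds for all x, y, we must have A^* = A^T. Therefore
A^* =
[[-2, 1],
 [1, -2]].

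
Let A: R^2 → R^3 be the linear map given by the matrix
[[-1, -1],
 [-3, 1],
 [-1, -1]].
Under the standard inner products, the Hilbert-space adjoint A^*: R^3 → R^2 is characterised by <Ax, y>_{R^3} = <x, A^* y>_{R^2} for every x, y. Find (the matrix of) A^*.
A^* = A^T =
[[-1, -3, -1],
 [-1, 1, -1]]

For real matrices with standard dot products, the defining identity <Ax, y> = <x, A^* y> gives (Ax)^T y = x^T (A^*) y, i.e. x^T A^T y = x^T (A^*) y. Since this holds for all x, y, we must have A^* = A^T. Therefore
A^* =
[[-1, -3, -1],
 [-1, 1, -1]].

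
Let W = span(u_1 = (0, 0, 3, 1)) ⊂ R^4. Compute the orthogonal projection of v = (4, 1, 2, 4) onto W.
proj_W(v) = (0, 0, 3, 1)

Set up U = [u_1 | ... | u_1] ∈ R^(4×1). The projector onto W = col(U) is P = U (U^T U)^(-1) U^T.
Compute U^T U =
  [10],
and U^T v = (10).
Solve U^T U · c = U^T v for the coefficients: c = (1). The projection is proj_W(v) = U c.
Check: (v - proj_W(v)) · u_1 = 0  (should be 0).
Result: proj_W(v) = (0, 0, 3, 1).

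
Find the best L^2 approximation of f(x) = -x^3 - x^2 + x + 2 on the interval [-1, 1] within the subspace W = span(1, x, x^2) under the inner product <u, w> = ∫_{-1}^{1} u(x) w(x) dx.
g(x) = -x^2 + 2*x/5 + 2

The best approximation g ∈ W is the orthogonal projection of f onto W. Writing g = a_0 + a_1 x + a_2 x^2, the coefficients solve the normal equations G · a = b where
  G_{ij} = <φ_i, φ_j> and b_i = <f, φ_i>, with φ_0 = 1, φ_1 = x, φ_2 = x^2.
G =
  [2, 0, 2/3]
  [0, 2/3, 0]
  [2/3, 0, 2/5],
b = (10/3, 4/15, 14/15).
Solving gives a_0 = 2, a_1 = 2/5, a_2 = -1, so
  g(x) = -x^2 + 2*x/5 + 2.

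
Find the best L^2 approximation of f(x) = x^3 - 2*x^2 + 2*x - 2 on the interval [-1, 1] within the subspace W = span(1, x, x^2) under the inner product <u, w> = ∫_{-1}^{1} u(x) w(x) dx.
g(x) = -2*x^2 + 13*x/5 - 2

The best approximation g ∈ W is the orthogonal projection of f onto W. Writing g = a_0 + a_1 x + a_2 x^2, the coefficients solve the normal equations G · a = b where
  G_{ij} = <φ_i, φ_j> and b_i = <f, φ_i>, with φ_0 = 1, φ_1 = x, φ_2 = x^2.
G =
  [2, 0, 2/3]
  [0, 2/3, 0]
  [2/3, 0, 2/5],
b = (-16/3, 26/15, -32/15).
Solving gives a_0 = -2, a_1 = 13/5, a_2 = -2, so
  g(x) = -2*x^2 + 13*x/5 - 2.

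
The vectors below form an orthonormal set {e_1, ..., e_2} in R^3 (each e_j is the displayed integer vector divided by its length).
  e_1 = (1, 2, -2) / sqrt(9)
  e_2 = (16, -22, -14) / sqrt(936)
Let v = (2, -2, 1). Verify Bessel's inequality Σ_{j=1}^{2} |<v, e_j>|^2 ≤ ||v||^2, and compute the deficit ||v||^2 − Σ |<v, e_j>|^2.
Σ |<v, e_j>|^2 = 153/26; ||v||^2 = 9; deficit = 81/26

Write each e_j = u_j / sqrt(<u_j, u_j>) where u_j is the displayed integer vector. Then <v, e_j> = <v, u_j> / sqrt(<u_j, u_j>), so |<v, e_j>|^2 = <v, u_j>^2 / <u_j, u_j>.
Coefficients: <v, e_1> = -4/sqrt(9), <v, e_2> = 62/sqrt(936).
Square and sum: Σ |<v, e_j>|^2 = 153/26.
Compute ||v||^2 = v·v = 9.
Deficit = 9 − 153/26 = 81/26 ≥ 0, confirming Bessel's inequality. (The deficit equals ||v − Σ <v,e_j> e_j||^2, the squared distance from v to span{e_j}.)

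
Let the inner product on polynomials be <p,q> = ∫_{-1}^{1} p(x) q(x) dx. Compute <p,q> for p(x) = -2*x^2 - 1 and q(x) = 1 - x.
<p,q> = -10/3

Expand the product: p(x)·q(x) = 2*x^3 - 2*x^2 + x - 1.
∫_{-1}^{1} of each monomial x^k gives [2/(k+1) if k even, 0 if k odd]. Integrating term-by-term (or equivalently evaluating the antiderivative F(x) = x^4/2 - 2*x^3/3 + x^2/2 - x at the endpoints):
  F(1) − F(−1) = -2/3 − (8/3) = -10/3.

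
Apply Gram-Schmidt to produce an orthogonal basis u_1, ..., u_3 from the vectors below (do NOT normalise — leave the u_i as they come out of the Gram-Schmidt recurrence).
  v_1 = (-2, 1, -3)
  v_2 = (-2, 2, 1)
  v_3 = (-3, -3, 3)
Orthogonal basis:
  u_1 = (-2, 1, -3)
  u_2 = (-11/7, 25/14, 23/14)
  u_3 = (-119/39, -136/39, 34/39)

Apply the Gram-Schmidt recurrence
  u_1 = v_1
  u_i = v_i − Σ_{j<i} ((v_i · u_j) / (u_j · u_j)) · u_j.

Step by step this gives:
  u_1 = (-2, 1, -3)
  u_2 = (-11/7, 25/14, 23/14)
  u_3 = (-119/39, -136/39, 34/39)

Orthogonality check:
  u_2 · u_1 = 0 (should be 0)
  u_3 · u_1 = 0 (should be 0)
  u_3 · u_2 = 0 (should be 0)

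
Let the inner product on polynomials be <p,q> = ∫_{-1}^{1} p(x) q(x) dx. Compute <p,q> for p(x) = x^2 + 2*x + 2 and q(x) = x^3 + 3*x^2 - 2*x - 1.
<p,q> = -4/3

Expand the product: p(x)·q(x) = x^5 + 5*x^4 + 6*x^3 + x^2 - 6*x - 2.
∫_{-1}^{1} of each monomial x^k gives [2/(k+1) if k even, 0 if k odd]. Integrating term-by-term (or equivalently evaluating the antiderivative F(x) = x^6/6 + x^5 + 3*x^4/2 + x^3/3 - 3*x^2 - 2*x at the endpoints):
  F(1) − F(−1) = -2 − (-2/3) = -4/3.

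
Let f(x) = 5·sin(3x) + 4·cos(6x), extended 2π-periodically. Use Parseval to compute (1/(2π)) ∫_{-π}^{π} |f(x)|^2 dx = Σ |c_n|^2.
Σ |c_n|^2 = 41/2

Expand |f|^2 and use orthogonality of {sin(nx), cos(mx)} on [-π, π]:
  ∫_{-π}^{π} sin(nx)^2 dx = π, ∫ cos(mx)^2 dx = π, and cross terms integrate to 0.
So ∫_{-π}^{π} f(x)^2 dx = 5^2 · π + 4^2 · π = (25 + 16)π.
Divide by 2π: (25 + 16)/2 = 41/2.
By Parseval, this equals Σ |c_n|^2.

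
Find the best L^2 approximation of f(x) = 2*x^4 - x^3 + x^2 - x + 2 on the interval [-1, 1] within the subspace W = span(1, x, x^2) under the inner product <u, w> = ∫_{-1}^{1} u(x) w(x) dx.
g(x) = 19*x^2/7 - 8*x/5 + 64/35

The best approximation g ∈ W is the orthogonal projection of f onto W. Writing g = a_0 + a_1 x + a_2 x^2, the coefficients solve the normal equations G · a = b where
  G_{ij} = <φ_i, φ_j> and b_i = <f, φ_i>, with φ_0 = 1, φ_1 = x, φ_2 = x^2.
G =
  [2, 0, 2/3]
  [0, 2/3, 0]
  [2/3, 0, 2/5],
b = (82/15, -16/15, 242/105).
Solving gives a_0 = 64/35, a_1 = -8/5, a_2 = 19/7, so
  g(x) = 19*x^2/7 - 8*x/5 + 64/35.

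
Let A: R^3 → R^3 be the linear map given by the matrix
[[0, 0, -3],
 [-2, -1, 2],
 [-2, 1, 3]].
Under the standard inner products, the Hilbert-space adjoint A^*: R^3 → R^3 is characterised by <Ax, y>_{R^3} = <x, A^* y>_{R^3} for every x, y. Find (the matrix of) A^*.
A^* = A^T =
[[0, -2, -2],
 [0, -1, 1],
 [-3, 2, 3]]

For real matrices with standard dot products, the defining identity <Ax, y> = <x, A^* y> gives (Ax)^T y = x^T (A^*) y, i.e. x^T A^T y = x^T (A^*) y. Since this holds for all x, y, we must have A^* = A^T. Therefore
A^* =
[[0, -2, -2],
 [0, -1, 1],
 [-3, 2, 3]].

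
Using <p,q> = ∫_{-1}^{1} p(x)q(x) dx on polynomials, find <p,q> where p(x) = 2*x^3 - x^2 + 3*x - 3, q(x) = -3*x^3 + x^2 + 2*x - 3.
<p,q> = 626/35

Expand the product: p(x)·q(x) = -6*x^6 + 5*x^5 - 6*x^4 + 4*x^3 + 6*x^2 - 15*x + 9.
∫_{-1}^{1} of each monomial x^k gives [2/(k+1) if k even, 0 if k odd]. Integrating term-by-term (or equivalently evaluating the antiderivative F(x) = -6*x^7/7 + 5*x^6/6 - 6*x^5/5 + x^4 + 2*x^3 - 15*x^2/2 + 9*x at the endpoints):
  F(1) − F(−1) = 344/105 − (-1534/105) = 626/35.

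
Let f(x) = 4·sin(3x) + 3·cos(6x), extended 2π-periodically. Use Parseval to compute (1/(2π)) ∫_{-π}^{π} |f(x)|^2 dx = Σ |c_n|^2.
Σ |c_n|^2 = 25/2

Expand |f|^2 and use orthogonality of {sin(nx), cos(mx)} on [-π, π]:
  ∫_{-π}^{π} sin(nx)^2 dx = π, ∫ cos(mx)^2 dx = π, and cross terms integrate to 0.
So ∫_{-π}^{π} f(x)^2 dx = 4^2 · π + 3^2 · π = (16 + 9)π.
Divide by 2π: (16 + 9)/2 = 25/2.
By Parseval, this equals Σ |c_n|^2.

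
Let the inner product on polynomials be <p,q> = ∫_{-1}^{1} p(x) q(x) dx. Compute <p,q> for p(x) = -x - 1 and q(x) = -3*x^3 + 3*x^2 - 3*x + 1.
<p,q> = -4/5

Expand the product: p(x)·q(x) = 3*x^4 + 2*x - 1.
∫_{-1}^{1} of each monomial x^k gives [2/(k+1) if k even, 0 if k odd]. Integrating term-by-term (or equivalently evaluating the antiderivative F(x) = 3*x^5/5 + x^2 - x at the endpoints):
  F(1) − F(−1) = 3/5 − (7/5) = -4/5.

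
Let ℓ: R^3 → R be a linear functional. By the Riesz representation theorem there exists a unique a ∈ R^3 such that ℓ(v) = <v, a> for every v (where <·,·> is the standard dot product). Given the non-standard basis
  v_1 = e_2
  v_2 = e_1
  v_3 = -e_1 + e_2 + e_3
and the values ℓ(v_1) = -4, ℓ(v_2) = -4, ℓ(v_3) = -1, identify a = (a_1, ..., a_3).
a = (-4, -4, -1)

Write a = (a_1, ..., a_3) in the standard basis. For each basis vector v_i, ℓ(v_i) = <v_i, a> is a linear equation in the a_j's. Collect the n equations into a matrix system V a = ℓ, where row i of V is v_i (expressed in the standard basis). Since V is invertible (lower-triangular with 1s on the diagonal, up to permutation), solve by back-substitution:
  V =
[[0, 1, 0],
 [1, 0, 0],
 [-1, 1, 1]]
  V a = (-4, -4, -1)
Solving gives a = (-4, -4, -1).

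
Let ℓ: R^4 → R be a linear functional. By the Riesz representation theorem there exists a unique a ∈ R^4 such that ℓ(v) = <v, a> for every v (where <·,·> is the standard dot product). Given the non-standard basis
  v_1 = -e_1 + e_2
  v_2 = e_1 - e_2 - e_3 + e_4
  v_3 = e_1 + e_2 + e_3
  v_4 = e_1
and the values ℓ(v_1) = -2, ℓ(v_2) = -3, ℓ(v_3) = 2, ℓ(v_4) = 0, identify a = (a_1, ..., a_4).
a = (0, -2, 4, -1)

Write a = (a_1, ..., a_4) in the standard basis. For each basis vector v_i, ℓ(v_i) = <v_i, a> is a linear equation in the a_j's. Collect the n equations into a matrix system V a = ℓ, where row i of V is v_i (expressed in the standard basis). Since V is invertible (lower-triangular with 1s on the diagonal, up to permutation), solve by back-substitution:
  V =
[[-1, 1, 0, 0],
 [1, -1, -1, 1],
 [1, 1, 1, 0],
 [1, 0, 0, 0]]
  V a = (-2, -3, 2, 0)
Solving gives a = (0, -2, 4, -1).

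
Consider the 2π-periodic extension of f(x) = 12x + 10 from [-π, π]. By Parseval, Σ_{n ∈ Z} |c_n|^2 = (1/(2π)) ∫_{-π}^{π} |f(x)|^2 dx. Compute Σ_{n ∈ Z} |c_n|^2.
Σ |c_n|^2 = 48π^2 + 100

Expand and integrate term by term over [-π, π]:
  ∫ (12x)^2 dx = 144·(2π^3/3); ∫ 2·12·(10)·x dx = 0 (odd integrand); ∫ 10^2 dx = 100·2π.
So (1/(2π)) ∫_{-π}^{π} (12x + 10)^2 dx = 144π^2/3 + 100 = 48π^2 + 100.
Parseval ⇒ Σ |c_n|^2 = 48π^2 + 100.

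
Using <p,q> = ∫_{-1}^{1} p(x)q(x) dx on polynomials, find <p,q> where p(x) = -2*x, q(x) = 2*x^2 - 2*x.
<p,q> = 8/3

Expand the product: p(x)·q(x) = -4*x^3 + 4*x^2.
∫_{-1}^{1} of each monomial x^k gives [2/(k+1) if k even, 0 if k odd]. Integrating term-by-term (or equivalently evaluating the antiderivative F(x) = -x^4 + 4*x^3/3 at the endpoints):
  F(1) − F(−1) = 1/3 − (-7/3) = 8/3.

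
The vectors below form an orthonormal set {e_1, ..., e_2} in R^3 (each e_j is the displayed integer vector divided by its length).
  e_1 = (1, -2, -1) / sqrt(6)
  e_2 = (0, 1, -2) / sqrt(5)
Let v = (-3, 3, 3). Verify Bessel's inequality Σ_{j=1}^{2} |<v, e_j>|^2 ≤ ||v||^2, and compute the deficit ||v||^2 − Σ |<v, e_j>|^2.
Σ |<v, e_j>|^2 = 129/5; ||v||^2 = 27; deficit = 6/5

Write each e_j = u_j / sqrt(<u_j, u_j>) where u_j is the displayed integer vector. Then <v, e_j> = <v, u_j> / sqrt(<u_j, u_j>), so |<v, e_j>|^2 = <v, u_j>^2 / <u_j, u_j>.
Coefficients: <v, e_1> = -12/sqrt(6), <v, e_2> = -3/sqrt(5).
Square and sum: Σ |<v, e_j>|^2 = 129/5.
Compute ||v||^2 = v·v = 27.
Deficit = 27 − 129/5 = 6/5 ≥ 0, confirming Bessel's inequality. (The deficit equals ||v − Σ <v,e_j> e_j||^2, the squared distance from v to span{e_j}.)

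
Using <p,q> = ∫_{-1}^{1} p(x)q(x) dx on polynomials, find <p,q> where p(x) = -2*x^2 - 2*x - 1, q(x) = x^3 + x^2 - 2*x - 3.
<p,q> = 52/5

Expand the product: p(x)·q(x) = -2*x^5 - 4*x^4 + x^3 + 9*x^2 + 8*x + 3.
∫_{-1}^{1} of each monomial x^k gives [2/(k+1) if k even, 0 if k odd]. Integrating term-by-term (or equivalently evaluating the antiderivative F(x) = -x^6/3 - 4*x^5/5 + x^4/4 + 3*x^3 + 4*x^2 + 3*x at the endpoints):
  F(1) − F(−1) = 547/60 − (-77/60) = 52/5.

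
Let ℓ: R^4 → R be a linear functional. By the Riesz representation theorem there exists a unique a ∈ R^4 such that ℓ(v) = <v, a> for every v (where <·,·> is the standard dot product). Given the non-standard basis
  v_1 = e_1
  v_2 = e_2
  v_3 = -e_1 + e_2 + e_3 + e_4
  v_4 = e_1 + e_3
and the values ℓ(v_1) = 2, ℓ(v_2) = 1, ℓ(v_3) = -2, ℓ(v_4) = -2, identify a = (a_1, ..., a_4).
a = (2, 1, -4, 3)

Write a = (a_1, ..., a_4) in the standard basis. For each basis vector v_i, ℓ(v_i) = <v_i, a> is a linear equation in the a_j's. Collect the n equations into a matrix system V a = ℓ, where row i of V is v_i (expressed in the standard basis). Since V is invertible (lower-triangular with 1s on the diagonal, up to permutation), solve by back-substitution:
  V =
[[1, 0, 0, 0],
 [0, 1, 0, 0],
 [-1, 1, 1, 1],
 [1, 0, 1, 0]]
  V a = (2, 1, -2, -2)
Solving gives a = (2, 1, -4, 3).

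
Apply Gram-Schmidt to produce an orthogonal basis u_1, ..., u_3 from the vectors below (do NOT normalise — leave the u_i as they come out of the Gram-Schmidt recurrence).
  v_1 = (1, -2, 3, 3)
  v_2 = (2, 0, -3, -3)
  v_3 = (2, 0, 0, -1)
Orthogonal basis:
  u_1 = (1, -2, 3, 3)
  u_2 = (62/23, -32/23, -21/23, -21/23)
  u_3 = (12/25, 18/25, 33/50, -17/50)

Apply the Gram-Schmidt recurrence
  u_1 = v_1
  u_i = v_i − Σ_{j<i} ((v_i · u_j) / (u_j · u_j)) · u_j.

Step by step this gives:
  u_1 = (1, -2, 3, 3)
  u_2 = (62/23, -32/23, -21/23, -21/23)
  u_3 = (12/25, 18/25, 33/50, -17/50)

Orthogonality check:
  u_2 · u_1 = 0 (should be 0)
  u_3 · u_1 = 0 (should be 0)
  u_3 · u_2 = 0 (should be 0)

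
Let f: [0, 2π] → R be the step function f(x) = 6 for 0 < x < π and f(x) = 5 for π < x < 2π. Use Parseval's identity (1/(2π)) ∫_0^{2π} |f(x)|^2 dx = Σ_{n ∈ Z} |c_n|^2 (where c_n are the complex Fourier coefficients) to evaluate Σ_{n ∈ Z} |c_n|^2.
Σ |c_n|^2 = 61/2

Parseval equates the L^2 energy of f (normalised by 1/(2π)) with the ℓ^2 sum of its Fourier coefficients: (1/(2π)) ∫_0^{2π} |f|^2 = Σ |c_n|^2.
Compute the left side: (1/(2π)) [∫_0^π 6^2 dx + ∫_π^{2π} 5^2 dx] = (1/(2π)) · (36π + 25π) = (36 + 25)/2 = 61/2.
So Σ_{n ∈ Z} |c_n|^2 = 61/2.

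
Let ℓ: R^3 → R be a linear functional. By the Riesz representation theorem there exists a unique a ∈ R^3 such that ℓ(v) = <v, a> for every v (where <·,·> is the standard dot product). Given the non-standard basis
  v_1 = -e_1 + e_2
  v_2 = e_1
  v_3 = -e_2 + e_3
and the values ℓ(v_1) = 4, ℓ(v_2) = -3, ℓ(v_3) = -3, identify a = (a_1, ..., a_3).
a = (-3, 1, -2)

Write a = (a_1, ..., a_3) in the standard basis. For each basis vector v_i, ℓ(v_i) = <v_i, a> is a linear equation in the a_j's. Collect the n equations into a matrix system V a = ℓ, where row i of V is v_i (expressed in the standard basis). Since V is invertible (lower-triangular with 1s on the diagonal, up to permutation), solve by back-substitution:
  V =
[[-1, 1, 0],
 [1, 0, 0],
 [0, -1, 1]]
  V a = (4, -3, -3)
Solving gives a = (-3, 1, -2).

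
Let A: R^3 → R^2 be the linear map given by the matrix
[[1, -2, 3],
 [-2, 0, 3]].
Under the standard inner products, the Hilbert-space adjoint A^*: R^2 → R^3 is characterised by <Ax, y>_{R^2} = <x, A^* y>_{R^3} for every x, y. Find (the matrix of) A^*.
A^* = A^T =
[[1, -2],
 [-2, 0],
 [3, 3]]

For real matrices with standard dot products, the defining identity <Ax, y> = <x, A^* y> gives (Ax)^T y = x^T (A^*) y, i.e. x^T A^T y = x^T (A^*) y. Since this holds for all x, y, we must have A^* = A^T. Therefore
A^* =
[[1, -2],
 [-2, 0],
 [3, 3]].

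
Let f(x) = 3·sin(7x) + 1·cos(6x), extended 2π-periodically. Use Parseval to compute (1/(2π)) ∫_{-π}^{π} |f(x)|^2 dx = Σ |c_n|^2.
Σ |c_n|^2 = 5

Expand |f|^2 and use orthogonality of {sin(nx), cos(mx)} on [-π, π]:
  ∫_{-π}^{π} sin(nx)^2 dx = π, ∫ cos(mx)^2 dx = π, and cross terms integrate to 0.
So ∫_{-π}^{π} f(x)^2 dx = 3^2 · π + 1^2 · π = (9 + 1)π.
Divide by 2π: (9 + 1)/2 = 5.
By Parseval, this equals Σ |c_n|^2.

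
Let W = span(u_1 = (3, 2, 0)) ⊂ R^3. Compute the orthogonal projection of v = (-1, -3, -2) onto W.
proj_W(v) = (-27/13, -18/13, 0)

Set up U = [u_1 | ... | u_1] ∈ R^(3×1). The projector onto W = col(U) is P = U (U^T U)^(-1) U^T.
Compute U^T U =
  [13],
and U^T v = (-9).
Solve U^T U · c = U^T v for the coefficients: c = (-9/13). The projection is proj_W(v) = U c.
Check: (v - proj_W(v)) · u_1 = 0  (should be 0).
Result: proj_W(v) = (-27/13, -18/13, 0).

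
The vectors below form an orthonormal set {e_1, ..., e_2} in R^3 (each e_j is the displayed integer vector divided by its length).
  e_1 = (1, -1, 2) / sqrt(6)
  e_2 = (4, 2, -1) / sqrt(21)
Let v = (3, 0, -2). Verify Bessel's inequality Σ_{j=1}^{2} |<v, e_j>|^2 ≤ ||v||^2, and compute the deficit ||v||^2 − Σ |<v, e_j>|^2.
Σ |<v, e_j>|^2 = 19/2; ||v||^2 = 13; deficit = 7/2

Write each e_j = u_j / sqrt(<u_j, u_j>) where u_j is the displayed integer vector. Then <v, e_j> = <v, u_j> / sqrt(<u_j, u_j>), so |<v, e_j>|^2 = <v, u_j>^2 / <u_j, u_j>.
Coefficients: <v, e_1> = -1/sqrt(6), <v, e_2> = 14/sqrt(21).
Square and sum: Σ |<v, e_j>|^2 = 19/2.
Compute ||v||^2 = v·v = 13.
Deficit = 13 − 19/2 = 7/2 ≥ 0, confirming Bessel's inequality. (The deficit equals ||v − Σ <v,e_j> e_j||^2, the squared distance from v to span{e_j}.)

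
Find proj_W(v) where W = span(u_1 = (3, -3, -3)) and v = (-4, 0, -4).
proj_W(v) = (0, 0, 0)

Set up U = [u_1 | ... | u_1] ∈ R^(3×1). The projector onto W = col(U) is P = U (U^T U)^(-1) U^T.
Compute U^T U =
  [27],
and U^T v = (0).
Solve U^T U · c = U^T v for the coefficients: c = (0). The projection is proj_W(v) = U c.
Check: (v - proj_W(v)) · u_1 = 0  (should be 0).
Result: proj_W(v) = (0, 0, 0).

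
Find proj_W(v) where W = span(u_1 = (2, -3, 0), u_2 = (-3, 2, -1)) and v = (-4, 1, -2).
proj_W(v) = (-4, 1, -2)

Set up U = [u_1 | ... | u_2] ∈ R^(3×2). The projector onto W = col(U) is P = U (U^T U)^(-1) U^T.
Compute U^T U =
  [13, -12]
  [-12, 14],
and U^T v = (-11, 16).
Solve U^T U · c = U^T v for the coefficients: c = (1, 2). The projection is proj_W(v) = U c.
Check: (v - proj_W(v)) · u_1 = 0  (should be 0).
Check: (v - proj_W(v)) · u_2 = 0  (should be 0).
Result: proj_W(v) = (-4, 1, -2).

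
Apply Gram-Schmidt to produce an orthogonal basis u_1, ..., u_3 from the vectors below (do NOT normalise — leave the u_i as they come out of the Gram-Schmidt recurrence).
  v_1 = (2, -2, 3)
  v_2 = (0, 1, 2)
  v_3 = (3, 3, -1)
Orthogonal basis:
  u_1 = (2, -2, 3)
  u_2 = (-8/17, 25/17, 22/17)
  u_3 = (245/69, 140/69, -70/69)

Apply the Gram-Schmidt recurrence
  u_1 = v_1
  u_i = v_i − Σ_{j<i} ((v_i · u_j) / (u_j · u_j)) · u_j.

Step by step this gives:
  u_1 = (2, -2, 3)
  u_2 = (-8/17, 25/17, 22/17)
  u_3 = (245/69, 140/69, -70/69)

Orthogonality check:
  u_2 · u_1 = 0 (should be 0)
  u_3 · u_1 = 0 (should be 0)
  u_3 · u_2 = 0 (should be 0)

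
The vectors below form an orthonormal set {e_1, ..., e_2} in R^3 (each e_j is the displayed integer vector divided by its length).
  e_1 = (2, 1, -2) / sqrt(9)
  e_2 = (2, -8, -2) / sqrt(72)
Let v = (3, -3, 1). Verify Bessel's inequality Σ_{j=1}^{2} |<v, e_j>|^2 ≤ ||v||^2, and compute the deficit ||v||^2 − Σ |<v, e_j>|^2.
Σ |<v, e_j>|^2 = 11; ||v||^2 = 19; deficit = 8

Write each e_j = u_j / sqrt(<u_j, u_j>) where u_j is the displayed integer vector. Then <v, e_j> = <v, u_j> / sqrt(<u_j, u_j>), so |<v, e_j>|^2 = <v, u_j>^2 / <u_j, u_j>.
Coefficients: <v, e_1> = 1/sqrt(9), <v, e_2> = 28/sqrt(72).
Square and sum: Σ |<v, e_j>|^2 = 11.
Compute ||v||^2 = v·v = 19.
Deficit = 19 − 11 = 8 ≥ 0, confirming Bessel's inequality. (The deficit equals ||v − Σ <v,e_j> e_j||^2, the squared distance from v to span{e_j}.)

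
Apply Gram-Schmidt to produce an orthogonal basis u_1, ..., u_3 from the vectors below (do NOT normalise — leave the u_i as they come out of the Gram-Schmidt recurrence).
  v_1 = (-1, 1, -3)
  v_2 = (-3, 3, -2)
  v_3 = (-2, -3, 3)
Orthogonal basis:
  u_1 = (-1, 1, -3)
  u_2 = (-21/11, 21/11, 14/11)
  u_3 = (-5/2, -5/2, 0)

Apply the Gram-Schmidt recurrence
  u_1 = v_1
  u_i = v_i − Σ_{j<i} ((v_i · u_j) / (u_j · u_j)) · u_j.

Step by step this gives:
  u_1 = (-1, 1, -3)
  u_2 = (-21/11, 21/11, 14/11)
  u_3 = (-5/2, -5/2, 0)

Orthogonality check:
  u_2 · u_1 = 0 (should be 0)
  u_3 · u_1 = 0 (should be 0)
  u_3 · u_2 = 0 (should be 0)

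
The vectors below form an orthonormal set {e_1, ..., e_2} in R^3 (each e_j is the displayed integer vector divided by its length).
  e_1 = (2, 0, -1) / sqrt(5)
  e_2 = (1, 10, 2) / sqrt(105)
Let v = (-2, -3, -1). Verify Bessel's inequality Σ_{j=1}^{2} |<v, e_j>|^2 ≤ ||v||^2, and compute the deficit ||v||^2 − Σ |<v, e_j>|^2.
Σ |<v, e_j>|^2 = 269/21; ||v||^2 = 14; deficit = 25/21

Write each e_j = u_j / sqrt(<u_j, u_j>) where u_j is the displayed integer vector. Then <v, e_j> = <v, u_j> / sqrt(<u_j, u_j>), so |<v, e_j>|^2 = <v, u_j>^2 / <u_j, u_j>.
Coefficients: <v, e_1> = -3/sqrt(5), <v, e_2> = -34/sqrt(105).
Square and sum: Σ |<v, e_j>|^2 = 269/21.
Compute ||v||^2 = v·v = 14.
Deficit = 14 − 269/21 = 25/21 ≥ 0, confirming Bessel's inequality. (The deficit equals ||v − Σ <v,e_j> e_j||^2, the squared distance from v to span{e_j}.)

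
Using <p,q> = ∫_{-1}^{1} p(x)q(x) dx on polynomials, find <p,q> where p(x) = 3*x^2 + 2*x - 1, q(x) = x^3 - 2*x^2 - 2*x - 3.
<p,q> = -44/15

Expand the product: p(x)·q(x) = 3*x^5 - 4*x^4 - 11*x^3 - 11*x^2 - 4*x + 3.
∫_{-1}^{1} of each monomial x^k gives [2/(k+1) if k even, 0 if k odd]. Integrating term-by-term (or equivalently evaluating the antiderivative F(x) = x^6/2 - 4*x^5/5 - 11*x^4/4 - 11*x^3/3 - 2*x^2 + 3*x at the endpoints):
  F(1) − F(−1) = -343/60 − (-167/60) = -44/15.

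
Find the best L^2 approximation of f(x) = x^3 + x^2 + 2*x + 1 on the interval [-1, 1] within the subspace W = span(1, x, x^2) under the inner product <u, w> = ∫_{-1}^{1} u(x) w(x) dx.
g(x) = x^2 + 13*x/5 + 1

The best approximation g ∈ W is the orthogonal projection of f onto W. Writing g = a_0 + a_1 x + a_2 x^2, the coefficients solve the normal equations G · a = b where
  G_{ij} = <φ_i, φ_j> and b_i = <f, φ_i>, with φ_0 = 1, φ_1 = x, φ_2 = x^2.
G =
  [2, 0, 2/3]
  [0, 2/3, 0]
  [2/3, 0, 2/5],
b = (8/3, 26/15, 16/15).
Solving gives a_0 = 1, a_1 = 13/5, a_2 = 1, so
  g(x) = x^2 + 13*x/5 + 1.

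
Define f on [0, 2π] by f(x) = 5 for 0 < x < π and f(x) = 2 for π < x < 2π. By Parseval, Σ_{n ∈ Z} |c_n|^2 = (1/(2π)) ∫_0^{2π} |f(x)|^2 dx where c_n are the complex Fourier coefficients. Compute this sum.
Σ |c_n|^2 = 29/2

Parseval equates the L^2 energy of f (normalised by 1/(2π)) with the ℓ^2 sum of its Fourier coefficients: (1/(2π)) ∫_0^{2π} |f|^2 = Σ |c_n|^2.
Compute the left side: (1/(2π)) [∫_0^π 5^2 dx + ∫_π^{2π} 2^2 dx] = (1/(2π)) · (25π + 4π) = (25 + 4)/2 = 29/2.
So Σ_{n ∈ Z} |c_n|^2 = 29/2.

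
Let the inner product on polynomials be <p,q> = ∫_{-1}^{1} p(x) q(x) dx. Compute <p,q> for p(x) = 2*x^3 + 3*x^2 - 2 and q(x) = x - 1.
<p,q> = 14/5

Expand the product: p(x)·q(x) = 2*x^4 + x^3 - 3*x^2 - 2*x + 2.
∫_{-1}^{1} of each monomial x^k gives [2/(k+1) if k even, 0 if k odd]. Integrating term-by-term (or equivalently evaluating the antiderivative F(x) = 2*x^5/5 + x^4/4 - x^3 - x^2 + 2*x at the endpoints):
  F(1) − F(−1) = 13/20 − (-43/20) = 14/5.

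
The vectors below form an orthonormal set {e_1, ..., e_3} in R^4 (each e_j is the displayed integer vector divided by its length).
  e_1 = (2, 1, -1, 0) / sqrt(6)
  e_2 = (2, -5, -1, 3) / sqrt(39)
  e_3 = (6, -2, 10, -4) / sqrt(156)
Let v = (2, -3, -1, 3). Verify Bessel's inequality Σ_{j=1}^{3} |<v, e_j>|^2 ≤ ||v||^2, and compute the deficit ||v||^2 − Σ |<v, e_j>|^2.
Σ |<v, e_j>|^2 = 67/3; ||v||^2 = 23; deficit = 2/3

Write each e_j = u_j / sqrt(<u_j, u_j>) where u_j is the displayed integer vector. Then <v, e_j> = <v, u_j> / sqrt(<u_j, u_j>), so |<v, e_j>|^2 = <v, u_j>^2 / <u_j, u_j>.
Coefficients: <v, e_1> = 2/sqrt(6), <v, e_2> = 29/sqrt(39), <v, e_3> = -4/sqrt(156).
Square and sum: Σ |<v, e_j>|^2 = 67/3.
Compute ||v||^2 = v·v = 23.
Deficit = 23 − 67/3 = 2/3 ≥ 0, confirming Bessel's inequality. (The deficit equals ||v − Σ <v,e_j> e_j||^2, the squared distance from v to span{e_j}.)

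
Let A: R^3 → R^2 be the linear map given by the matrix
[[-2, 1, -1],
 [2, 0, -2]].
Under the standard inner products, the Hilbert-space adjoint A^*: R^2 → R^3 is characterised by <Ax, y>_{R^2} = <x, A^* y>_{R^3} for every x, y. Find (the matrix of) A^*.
A^* = A^T =
[[-2, 2],
 [1, 0],
 [-1, -2]]

For real matrices with standard dot products, the defining identity <Ax, y> = <x, A^* y> gives (Ax)^T y = x^T (A^*) y, i.e. x^T A^T y = x^T (A^*) y. Since this holds for all x, y, we must have A^* = A^T. Therefore
A^* =
[[-2, 2],
 [1, 0],
 [-1, -2]].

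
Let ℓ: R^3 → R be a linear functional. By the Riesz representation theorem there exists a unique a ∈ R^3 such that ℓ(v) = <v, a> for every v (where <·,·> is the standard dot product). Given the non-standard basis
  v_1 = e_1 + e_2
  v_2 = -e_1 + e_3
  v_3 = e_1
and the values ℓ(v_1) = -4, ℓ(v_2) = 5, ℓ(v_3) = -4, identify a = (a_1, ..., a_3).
a = (-4, 0, 1)

Write a = (a_1, ..., a_3) in the standard basis. For each basis vector v_i, ℓ(v_i) = <v_i, a> is a linear equation in the a_j's. Collect the n equations into a matrix system V a = ℓ, where row i of V is v_i (expressed in the standard basis). Since V is invertible (lower-triangular with 1s on the diagonal, up to permutation), solve by back-substitution:
  V =
[[1, 1, 0],
 [-1, 0, 1],
 [1, 0, 0]]
  V a = (-4, 5, -4)
Solving gives a = (-4, 0, 1).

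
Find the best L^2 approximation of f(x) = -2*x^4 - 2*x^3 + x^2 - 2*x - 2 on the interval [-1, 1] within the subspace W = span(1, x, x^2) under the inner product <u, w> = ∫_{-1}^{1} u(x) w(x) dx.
g(x) = -5*x^2/7 - 16*x/5 - 64/35

The best approximation g ∈ W is the orthogonal projection of f onto W. Writing g = a_0 + a_1 x + a_2 x^2, the coefficients solve the normal equations G · a = b where
  G_{ij} = <φ_i, φ_j> and b_i = <f, φ_i>, with φ_0 = 1, φ_1 = x, φ_2 = x^2.
G =
  [2, 0, 2/3]
  [0, 2/3, 0]
  [2/3, 0, 2/5],
b = (-62/15, -32/15, -158/105).
Solving gives a_0 = -64/35, a_1 = -16/5, a_2 = -5/7, so
  g(x) = -5*x^2/7 - 16*x/5 - 64/35.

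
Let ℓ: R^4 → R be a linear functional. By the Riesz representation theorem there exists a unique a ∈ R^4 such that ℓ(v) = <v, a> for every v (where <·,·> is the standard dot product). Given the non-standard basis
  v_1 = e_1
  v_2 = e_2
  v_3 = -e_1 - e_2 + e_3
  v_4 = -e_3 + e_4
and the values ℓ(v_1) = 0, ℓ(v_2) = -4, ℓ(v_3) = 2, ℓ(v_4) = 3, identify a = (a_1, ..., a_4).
a = (0, -4, -2, 1)

Write a = (a_1, ..., a_4) in the standard basis. For each basis vector v_i, ℓ(v_i) = <v_i, a> is a linear equation in the a_j's. Collect the n equations into a matrix system V a = ℓ, where row i of V is v_i (expressed in the standard basis). Since V is invertible (lower-triangular with 1s on the diagonal, up to permutation), solve by back-substitution:
  V =
[[1, 0, 0, 0],
 [0, 1, 0, 0],
 [-1, -1, 1, 0],
 [0, 0, -1, 1]]
  V a = (0, -4, 2, 3)
Solving gives a = (0, -4, -2, 1).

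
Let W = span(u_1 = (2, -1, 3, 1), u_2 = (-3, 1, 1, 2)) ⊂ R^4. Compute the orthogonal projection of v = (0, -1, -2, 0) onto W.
proj_W(v) = (3/221, 2/17, -298/221, -191/221)

Set up U = [u_1 | ... | u_2] ∈ R^(4×2). The projector onto W = col(U) is P = U (U^T U)^(-1) U^T.
Compute U^T U =
  [15, -2]
  [-2, 15],
and U^T v = (-5, -3).
Solve U^T U · c = U^T v for the coefficients: c = (-81/221, -55/221). The projection is proj_W(v) = U c.
Check: (v - proj_W(v)) · u_1 = 0  (should be 0).
Check: (v - proj_W(v)) · u_2 = 0  (should be 0).
Result: proj_W(v) = (3/221, 2/17, -298/221, -191/221).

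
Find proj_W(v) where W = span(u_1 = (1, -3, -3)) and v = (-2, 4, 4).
proj_W(v) = (-26/19, 78/19, 78/19)

Set up U = [u_1 | ... | u_1] ∈ R^(3×1). The projector onto W = col(U) is P = U (U^T U)^(-1) U^T.
Compute U^T U =
  [19],
and U^T v = (-26).
Solve U^T U · c = U^T v for the coefficients: c = (-26/19). The projection is proj_W(v) = U c.
Check: (v - proj_W(v)) · u_1 = 0  (should be 0).
Result: proj_W(v) = (-26/19, 78/19, 78/19).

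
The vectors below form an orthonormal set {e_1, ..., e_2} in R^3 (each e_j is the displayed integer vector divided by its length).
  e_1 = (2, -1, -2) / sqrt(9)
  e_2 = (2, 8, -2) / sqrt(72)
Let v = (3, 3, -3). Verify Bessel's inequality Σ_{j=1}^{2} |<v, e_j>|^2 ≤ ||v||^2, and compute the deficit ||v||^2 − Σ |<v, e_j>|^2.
Σ |<v, e_j>|^2 = 27; ||v||^2 = 27; deficit = 0

Write each e_j = u_j / sqrt(<u_j, u_j>) where u_j is the displayed integer vector. Then <v, e_j> = <v, u_j> / sqrt(<u_j, u_j>), so |<v, e_j>|^2 = <v, u_j>^2 / <u_j, u_j>.
Coefficients: <v, e_1> = 9/sqrt(9), <v, e_2> = 36/sqrt(72).
Square and sum: Σ |<v, e_j>|^2 = 27.
Compute ||v||^2 = v·v = 27.
Deficit = 27 − 27 = 0 ≥ 0, confirming Bessel's inequality. (The deficit equals ||v − Σ <v,e_j> e_j||^2, the squared distance from v to span{e_j}.)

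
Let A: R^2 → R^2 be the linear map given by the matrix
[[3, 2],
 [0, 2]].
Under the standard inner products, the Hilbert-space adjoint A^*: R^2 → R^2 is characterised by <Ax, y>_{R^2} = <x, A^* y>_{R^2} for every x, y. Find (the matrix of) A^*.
A^* = A^T =
[[3, 0],
 [2, 2]]

For real matrices with standard dot products, the defining identity <Ax, y> = <x, A^* y> gives (Ax)^T y = x^T (A^*) y, i.e. x^T A^T y = x^T (A^*) y. Since this holds for all x, y, we must have A^* = A^T. Therefore
A^* =
[[3, 0],
 [2, 2]].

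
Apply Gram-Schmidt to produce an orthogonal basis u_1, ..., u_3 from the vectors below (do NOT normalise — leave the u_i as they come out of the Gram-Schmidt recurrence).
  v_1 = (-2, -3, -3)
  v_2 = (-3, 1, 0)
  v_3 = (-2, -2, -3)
Orthogonal basis:
  u_1 = (-2, -3, -3)
  u_2 = (-30/11, 31/22, 9/22)
  u_3 = (27/211, 81/211, -99/211)

Apply the Gram-Schmidt recurrence
  u_1 = v_1
  u_i = v_i − Σ_{j<i} ((v_i · u_j) / (u_j · u_j)) · u_j.

Step by step this gives:
  u_1 = (-2, -3, -3)
  u_2 = (-30/11, 31/22, 9/22)
  u_3 = (27/211, 81/211, -99/211)

Orthogonality check:
  u_2 · u_1 = 0 (should be 0)
  u_3 · u_1 = 0 (should be 0)
  u_3 · u_2 = 0 (should be 0)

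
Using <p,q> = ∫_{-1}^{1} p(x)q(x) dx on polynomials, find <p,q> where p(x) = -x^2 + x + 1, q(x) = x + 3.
<p,q> = 14/3

Expand the product: p(x)·q(x) = -x^3 - 2*x^2 + 4*x + 3.
∫_{-1}^{1} of each monomial x^k gives [2/(k+1) if k even, 0 if k odd]. Integrating term-by-term (or equivalently evaluating the antiderivative F(x) = -x^4/4 - 2*x^3/3 + 2*x^2 + 3*x at the endpoints):
  F(1) − F(−1) = 49/12 − (-7/12) = 14/3.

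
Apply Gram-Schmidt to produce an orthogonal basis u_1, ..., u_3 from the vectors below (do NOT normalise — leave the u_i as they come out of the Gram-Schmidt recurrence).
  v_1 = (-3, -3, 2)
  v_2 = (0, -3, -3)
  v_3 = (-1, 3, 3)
Orthogonal basis:
  u_1 = (-3, -3, 2)
  u_2 = (9/22, -57/22, -36/11)
  u_3 = (-25/43, 15/43, -15/43)

Apply the Gram-Schmidt recurrence
  u_1 = v_1
  u_i = v_i − Σ_{j<i} ((v_i · u_j) / (u_j · u_j)) · u_j.

Step by step this gives:
  u_1 = (-3, -3, 2)
  u_2 = (9/22, -57/22, -36/11)
  u_3 = (-25/43, 15/43, -15/43)

Orthogonality check:
  u_2 · u_1 = 0 (should be 0)
  u_3 · u_1 = 0 (should be 0)
  u_3 · u_2 = 0 (should be 0)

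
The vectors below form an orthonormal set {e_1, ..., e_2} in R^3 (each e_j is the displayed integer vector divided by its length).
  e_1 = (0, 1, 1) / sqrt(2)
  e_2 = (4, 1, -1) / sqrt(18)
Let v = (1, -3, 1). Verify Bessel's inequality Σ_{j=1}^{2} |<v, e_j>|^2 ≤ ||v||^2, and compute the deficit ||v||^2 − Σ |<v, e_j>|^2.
Σ |<v, e_j>|^2 = 2; ||v||^2 = 11; deficit = 9

Write each e_j = u_j / sqrt(<u_j, u_j>) where u_j is the displayed integer vector. Then <v, e_j> = <v, u_j> / sqrt(<u_j, u_j>), so |<v, e_j>|^2 = <v, u_j>^2 / <u_j, u_j>.
Coefficients: <v, e_1> = -2/sqrt(2), <v, e_2> = 0/sqrt(18).
Square and sum: Σ |<v, e_j>|^2 = 2.
Compute ||v||^2 = v·v = 11.
Deficit = 11 − 2 = 9 ≥ 0, confirming Bessel's inequality. (The deficit equals ||v − Σ <v,e_j> e_j||^2, the squared distance from v to span{e_j}.)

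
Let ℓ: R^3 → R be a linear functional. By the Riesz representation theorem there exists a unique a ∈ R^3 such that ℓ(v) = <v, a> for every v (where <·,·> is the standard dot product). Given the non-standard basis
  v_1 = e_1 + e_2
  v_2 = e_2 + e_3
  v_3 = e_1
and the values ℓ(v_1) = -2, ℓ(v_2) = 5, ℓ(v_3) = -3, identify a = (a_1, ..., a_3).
a = (-3, 1, 4)

Write a = (a_1, ..., a_3) in the standard basis. For each basis vector v_i, ℓ(v_i) = <v_i, a> is a linear equation in the a_j's. Collect the n equations into a matrix system V a = ℓ, where row i of V is v_i (expressed in the standard basis). Since V is invertible (lower-triangular with 1s on the diagonal, up to permutation), solve by back-substitution:
  V =
[[1, 1, 0],
 [0, 1, 1],
 [1, 0, 0]]
  V a = (-2, 5, -3)
Solving gives a = (-3, 1, 4).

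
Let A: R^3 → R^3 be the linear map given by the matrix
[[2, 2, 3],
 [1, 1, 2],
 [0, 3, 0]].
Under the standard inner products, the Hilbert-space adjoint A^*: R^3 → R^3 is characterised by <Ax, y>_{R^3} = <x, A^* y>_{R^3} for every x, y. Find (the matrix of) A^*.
A^* = A^T =
[[2, 1, 0],
 [2, 1, 3],
 [3, 2, 0]]

For real matrices with standard dot products, the defining identity <Ax, y> = <x, A^* y> gives (Ax)^T y = x^T (A^*) y, i.e. x^T A^T y = x^T (A^*) y. Since this holds for all x, y, we must have A^* = A^T. Therefore
A^* =
[[2, 1, 0],
 [2, 1, 3],
 [3, 2, 0]].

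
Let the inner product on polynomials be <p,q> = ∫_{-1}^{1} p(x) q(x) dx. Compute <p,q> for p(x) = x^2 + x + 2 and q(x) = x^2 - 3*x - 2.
<p,q> = -48/5

Expand the product: p(x)·q(x) = x^4 - 2*x^3 - 3*x^2 - 8*x - 4.
∫_{-1}^{1} of each monomial x^k gives [2/(k+1) if k even, 0 if k odd]. Integrating term-by-term (or equivalently evaluating the antiderivative F(x) = x^5/5 - x^4/2 - x^3 - 4*x^2 - 4*x at the endpoints):
  F(1) − F(−1) = -93/10 − (3/10) = -48/5.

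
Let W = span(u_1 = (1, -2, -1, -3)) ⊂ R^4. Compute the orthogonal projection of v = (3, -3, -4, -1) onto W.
proj_W(v) = (16/15, -32/15, -16/15, -16/5)

Set up U = [u_1 | ... | u_1] ∈ R^(4×1). The projector onto W = col(U) is P = U (U^T U)^(-1) U^T.
Compute U^T U =
  [15],
and U^T v = (16).
Solve U^T U · c = U^T v for the coefficients: c = (16/15). The projection is proj_W(v) = U c.
Check: (v - proj_W(v)) · u_1 = 0  (should be 0).
Result: proj_W(v) = (16/15, -32/15, -16/15, -16/5).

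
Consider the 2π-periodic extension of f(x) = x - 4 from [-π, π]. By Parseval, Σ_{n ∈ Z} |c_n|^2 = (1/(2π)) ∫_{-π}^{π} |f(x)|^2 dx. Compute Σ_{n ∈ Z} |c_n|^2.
Σ |c_n|^2 = π^2/3 + 16

Expand and integrate term by term over [-π, π]:
  ∫ (x)^2 dx = 1·(2π^3/3); ∫ 2·1·(-4)·x dx = 0 (odd integrand); ∫ (-4)^2 dx = 16·2π.
So (1/(2π)) ∫_{-π}^{π} (x - 4)^2 dx = 1π^2/3 + 16 = π^2/3 + 16.
Parseval ⇒ Σ |c_n|^2 = π^2/3 + 16.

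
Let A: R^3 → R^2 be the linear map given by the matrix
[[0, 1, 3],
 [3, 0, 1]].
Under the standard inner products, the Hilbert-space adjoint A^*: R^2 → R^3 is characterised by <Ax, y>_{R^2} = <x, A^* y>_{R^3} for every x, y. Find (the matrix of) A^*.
A^* = A^T =
[[0, 3],
 [1, 0],
 [3, 1]]

For real matrices with standard dot products, the defining identity <Ax, y> = <x, A^* y> gives (Ax)^T y = x^T (A^*) y, i.e. x^T A^T y = x^T (A^*) y. Since this holds for all x, y, we must have A^* = A^T. Therefore
A^* =
[[0, 3],
 [1, 0],
 [3, 1]].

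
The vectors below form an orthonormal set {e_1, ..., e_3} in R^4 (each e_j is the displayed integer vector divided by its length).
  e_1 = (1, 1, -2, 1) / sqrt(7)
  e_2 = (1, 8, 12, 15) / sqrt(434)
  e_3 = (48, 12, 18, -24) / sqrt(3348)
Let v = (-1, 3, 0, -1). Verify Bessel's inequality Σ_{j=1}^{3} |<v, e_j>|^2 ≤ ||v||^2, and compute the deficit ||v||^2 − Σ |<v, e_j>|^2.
Σ |<v, e_j>|^2 = 1/3; ||v||^2 = 11; deficit = 32/3

Write each e_j = u_j / sqrt(<u_j, u_j>) where u_j is the displayed integer vector. Then <v, e_j> = <v, u_j> / sqrt(<u_j, u_j>), so |<v, e_j>|^2 = <v, u_j>^2 / <u_j, u_j>.
Coefficients: <v, e_1> = 1/sqrt(7), <v, e_2> = 8/sqrt(434), <v, e_3> = 12/sqrt(3348).
Square and sum: Σ |<v, e_j>|^2 = 1/3.
Compute ||v||^2 = v·v = 11.
Deficit = 11 − 1/3 = 32/3 ≥ 0, confirming Bessel's inequality. (The deficit equals ||v − Σ <v,e_j> e_j||^2, the squared distance from v to span{e_j}.)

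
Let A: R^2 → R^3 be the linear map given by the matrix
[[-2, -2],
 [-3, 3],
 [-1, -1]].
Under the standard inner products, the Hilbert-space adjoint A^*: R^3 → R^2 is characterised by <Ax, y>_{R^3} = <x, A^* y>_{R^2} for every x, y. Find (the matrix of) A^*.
A^* = A^T =
[[-2, -3, -1],
 [-2, 3, -1]]

For real matrices with standard dot products, the defining identity <Ax, y> = <x, A^* y> gives (Ax)^T y = x^T (A^*) y, i.e. x^T A^T y = x^T (A^*) y. Since this holds for all x, y, we must have A^* = A^T. Therefore
A^* =
[[-2, -3, -1],
 [-2, 3, -1]].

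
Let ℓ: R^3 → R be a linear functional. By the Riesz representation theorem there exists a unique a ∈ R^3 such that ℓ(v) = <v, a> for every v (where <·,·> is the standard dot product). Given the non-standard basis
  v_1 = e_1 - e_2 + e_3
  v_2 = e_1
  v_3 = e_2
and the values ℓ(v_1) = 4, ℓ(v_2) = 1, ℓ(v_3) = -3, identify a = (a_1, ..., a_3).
a = (1, -3, 0)

Write a = (a_1, ..., a_3) in the standard basis. For each basis vector v_i, ℓ(v_i) = <v_i, a> is a linear equation in the a_j's. Collect the n equations into a matrix system V a = ℓ, where row i of V is v_i (expressed in the standard basis). Since V is invertible (lower-triangular with 1s on the diagonal, up to permutation), solve by back-substitution:
  V =
[[1, -1, 1],
 [1, 0, 0],
 [0, 1, 0]]
  V a = (4, 1, -3)
Solving gives a = (1, -3, 0).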